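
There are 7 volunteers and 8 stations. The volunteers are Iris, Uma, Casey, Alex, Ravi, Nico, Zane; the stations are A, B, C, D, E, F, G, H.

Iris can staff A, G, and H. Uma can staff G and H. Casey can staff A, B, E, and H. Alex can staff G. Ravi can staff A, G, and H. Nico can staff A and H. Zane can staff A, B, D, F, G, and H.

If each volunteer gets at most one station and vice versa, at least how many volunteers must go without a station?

2

For example, pair Iris-A, Uma-H, Casey-E, Alex-G, Zane-B.
The set {Iris, Uma, Alex, Ravi, Nico} has only 3 neighbours ({A, G, H}), so by Hall's theorem at most 5 of the 7 volunteers can be matched.
That matches 5 of the 7, leaving 2 unmatched; no matching can do better.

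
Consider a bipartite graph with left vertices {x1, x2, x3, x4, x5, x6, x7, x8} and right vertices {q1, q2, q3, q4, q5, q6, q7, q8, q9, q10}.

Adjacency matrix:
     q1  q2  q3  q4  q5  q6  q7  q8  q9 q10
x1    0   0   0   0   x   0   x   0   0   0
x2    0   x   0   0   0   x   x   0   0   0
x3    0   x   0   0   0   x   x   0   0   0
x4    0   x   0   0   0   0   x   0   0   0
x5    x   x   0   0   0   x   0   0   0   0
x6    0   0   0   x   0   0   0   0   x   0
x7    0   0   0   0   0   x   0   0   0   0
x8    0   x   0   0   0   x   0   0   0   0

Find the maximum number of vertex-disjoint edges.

6

For example, pair x1–q5, x2–q6, x3–q7, x4–q2, x5–q1, x6–q9.
The set {x2, x3, x4, x7, x8} has only 3 neighbours ({q2, q6, q7}), so by Hall's theorem at most 6 of the 8 left vertices can be matched.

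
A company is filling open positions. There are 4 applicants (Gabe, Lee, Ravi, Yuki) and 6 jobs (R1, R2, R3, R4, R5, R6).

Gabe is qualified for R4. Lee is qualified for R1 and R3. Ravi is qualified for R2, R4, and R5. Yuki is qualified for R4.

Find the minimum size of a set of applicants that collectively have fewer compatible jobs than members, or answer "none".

Take S = {Gabe, Yuki}. Its neighbourhood is {R4}, so |N(S)| = 1 < |S| = 2.
No single vertex violates Hall's condition since each has at least one neighbour, so 2 is the minimum.

2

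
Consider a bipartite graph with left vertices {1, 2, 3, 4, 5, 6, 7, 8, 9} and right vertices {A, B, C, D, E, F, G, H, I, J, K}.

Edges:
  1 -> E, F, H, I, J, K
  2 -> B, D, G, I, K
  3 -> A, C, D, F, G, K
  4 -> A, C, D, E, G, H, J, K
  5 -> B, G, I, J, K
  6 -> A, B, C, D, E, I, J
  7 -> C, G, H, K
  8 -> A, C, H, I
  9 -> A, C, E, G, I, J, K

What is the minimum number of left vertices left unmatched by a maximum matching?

0

For example, pair 1-E, 2-B, 3-F, 4-G, 5-K, 6-A, 7-C, 8-I, 9-J.
All 9 left vertices are matched, so no larger matching exists.
That matches 9 of the 9, leaving 0 unmatched; no matching can do better.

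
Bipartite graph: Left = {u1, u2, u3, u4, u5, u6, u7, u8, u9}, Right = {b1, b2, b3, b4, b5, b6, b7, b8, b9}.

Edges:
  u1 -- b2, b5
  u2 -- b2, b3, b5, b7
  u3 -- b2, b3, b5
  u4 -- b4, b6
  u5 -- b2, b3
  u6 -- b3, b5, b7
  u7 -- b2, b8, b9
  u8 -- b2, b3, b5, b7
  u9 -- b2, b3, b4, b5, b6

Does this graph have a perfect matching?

The set {u1, u2, u3, u5, u6, u8} has only 4 neighbours ({b2, b3, b5, b7}), so by Hall's theorem at most 7 of the 9 left vertices can be matched.
Hence no matching covers every left vertex.

No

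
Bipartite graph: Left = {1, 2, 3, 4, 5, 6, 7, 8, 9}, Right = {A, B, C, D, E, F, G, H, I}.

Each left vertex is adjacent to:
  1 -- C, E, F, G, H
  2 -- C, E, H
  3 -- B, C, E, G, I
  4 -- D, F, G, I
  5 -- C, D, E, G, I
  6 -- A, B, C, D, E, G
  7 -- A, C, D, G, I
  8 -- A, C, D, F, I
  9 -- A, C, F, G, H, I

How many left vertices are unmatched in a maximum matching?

One maximum matching: 1→H, 2→C, 3→B, 4→D, 5→E, 6→A, 7→I, 8→F, 9→G.
All 9 left vertices are matched, so no larger matching exists.
That matches 9 of the 9, leaving 0 unmatched; no matching can do better.

0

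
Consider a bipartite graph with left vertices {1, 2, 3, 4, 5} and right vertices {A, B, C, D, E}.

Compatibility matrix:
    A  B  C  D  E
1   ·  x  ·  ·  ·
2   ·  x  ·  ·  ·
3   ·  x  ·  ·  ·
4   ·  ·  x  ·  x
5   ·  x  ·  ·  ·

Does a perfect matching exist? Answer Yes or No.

The set {1, 2, 3, 5} has only 1 neighbour ({B}), so by Hall's theorem at most 2 of the 5 left vertices can be matched.
Hence no matching covers every left vertex.

No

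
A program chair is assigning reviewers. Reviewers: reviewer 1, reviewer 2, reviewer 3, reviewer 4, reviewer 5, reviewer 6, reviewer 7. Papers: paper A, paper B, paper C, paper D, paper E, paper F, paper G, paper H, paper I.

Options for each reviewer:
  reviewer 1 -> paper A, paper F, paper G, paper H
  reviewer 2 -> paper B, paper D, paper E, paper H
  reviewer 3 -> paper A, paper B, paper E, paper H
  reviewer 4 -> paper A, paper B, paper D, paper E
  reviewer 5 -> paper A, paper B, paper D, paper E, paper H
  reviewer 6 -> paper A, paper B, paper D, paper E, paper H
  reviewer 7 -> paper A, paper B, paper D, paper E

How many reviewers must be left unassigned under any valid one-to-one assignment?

For example, pair reviewer 1→paper F, reviewer 2→paper H, reviewer 3→paper A, reviewer 4→paper D, reviewer 5→paper E, reviewer 6→paper B.
The set {reviewer 2, reviewer 3, reviewer 4, reviewer 5, reviewer 6, reviewer 7} has only 5 neighbours ({paper A, paper B, paper D, paper E, paper H}), so by Hall's theorem at most 6 of the 7 reviewers can be matched.
That matches 6 of the 7, leaving 1 unmatched; no matching can do better.

1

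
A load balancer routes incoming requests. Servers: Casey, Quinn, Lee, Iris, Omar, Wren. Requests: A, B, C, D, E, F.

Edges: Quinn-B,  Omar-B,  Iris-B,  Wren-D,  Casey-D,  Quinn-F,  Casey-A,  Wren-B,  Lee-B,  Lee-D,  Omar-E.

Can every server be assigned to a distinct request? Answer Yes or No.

No

The set {Lee, Iris, Wren} has only 2 neighbours ({B, D}), so by Hall's theorem at most 5 of the 6 servers can be matched.
Hence no matching covers every server.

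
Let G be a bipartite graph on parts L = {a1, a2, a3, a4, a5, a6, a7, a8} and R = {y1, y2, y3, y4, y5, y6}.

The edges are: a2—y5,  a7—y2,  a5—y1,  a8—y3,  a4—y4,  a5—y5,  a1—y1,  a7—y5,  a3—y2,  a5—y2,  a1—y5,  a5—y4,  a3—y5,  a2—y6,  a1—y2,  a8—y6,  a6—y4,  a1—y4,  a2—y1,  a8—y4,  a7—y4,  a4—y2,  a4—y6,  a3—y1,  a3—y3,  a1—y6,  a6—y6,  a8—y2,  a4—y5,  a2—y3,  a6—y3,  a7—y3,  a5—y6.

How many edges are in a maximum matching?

6

One maximum matching: a1→y2, a2→y6, a3→y1, a4→y5, a5→y4, a6→y3.
The set {a1, a2, a3, a4, a5, a6, a7, a8} has only 6 neighbours ({y1, y2, y3, y4, y5, y6}), so by Hall's theorem at most 6 of the 8 left vertices can be matched.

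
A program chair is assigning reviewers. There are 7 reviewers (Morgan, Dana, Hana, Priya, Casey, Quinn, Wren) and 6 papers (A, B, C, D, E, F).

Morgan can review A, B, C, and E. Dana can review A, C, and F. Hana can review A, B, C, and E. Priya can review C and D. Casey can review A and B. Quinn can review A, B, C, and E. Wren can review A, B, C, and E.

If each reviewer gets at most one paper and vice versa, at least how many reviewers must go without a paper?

One maximum matching: Morgan-C, Dana-F, Hana-E, Priya-D, Casey-A, Quinn-B.
The set {Morgan, Hana, Casey, Quinn, Wren} has only 4 neighbours ({A, B, C, E}), so by Hall's theorem at most 6 of the 7 reviewers can be matched.
That matches 6 of the 7, leaving 1 unmatched; no matching can do better.

1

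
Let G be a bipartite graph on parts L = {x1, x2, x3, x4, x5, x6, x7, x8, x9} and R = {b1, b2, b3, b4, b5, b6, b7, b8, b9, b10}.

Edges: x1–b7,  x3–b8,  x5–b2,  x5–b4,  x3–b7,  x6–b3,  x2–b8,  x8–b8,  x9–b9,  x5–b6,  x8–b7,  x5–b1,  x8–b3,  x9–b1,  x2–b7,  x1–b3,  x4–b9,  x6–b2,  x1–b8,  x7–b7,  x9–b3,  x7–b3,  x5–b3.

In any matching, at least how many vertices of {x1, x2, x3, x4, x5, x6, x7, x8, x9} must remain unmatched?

A valid assignment of size 7: x1-b3, x2-b7, x3-b8, x4-b9, x5-b6, x6-b2, x9-b1.
The set {x1, x2, x3, x7, x8} has only 3 neighbours ({b3, b7, b8}), so by Hall's theorem at most 7 of the 9 left vertices can be matched.
That matches 7 of the 9, leaving 2 unmatched; no matching can do better.

2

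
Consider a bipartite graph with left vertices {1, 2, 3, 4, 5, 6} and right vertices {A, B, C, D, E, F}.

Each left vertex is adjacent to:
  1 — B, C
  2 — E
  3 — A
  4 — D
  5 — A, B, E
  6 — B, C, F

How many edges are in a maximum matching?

A valid assignment of size 6: 1→C, 2→E, 3→A, 4→D, 5→B, 6→F.
This saturates every left vertex, so 6 is the maximum.

6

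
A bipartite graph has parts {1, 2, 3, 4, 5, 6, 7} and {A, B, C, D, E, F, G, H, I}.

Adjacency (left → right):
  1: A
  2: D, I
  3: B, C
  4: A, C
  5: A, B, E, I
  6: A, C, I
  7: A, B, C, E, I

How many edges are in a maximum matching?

6

A valid assignment of size 6: 1→A, 2→D, 3→B, 4→C, 5→E, 6→I.
The set {1, 3, 4, 5, 6, 7} has only 5 neighbours ({A, B, C, E, I}), so by Hall's theorem at most 6 of the 7 left vertices can be matched.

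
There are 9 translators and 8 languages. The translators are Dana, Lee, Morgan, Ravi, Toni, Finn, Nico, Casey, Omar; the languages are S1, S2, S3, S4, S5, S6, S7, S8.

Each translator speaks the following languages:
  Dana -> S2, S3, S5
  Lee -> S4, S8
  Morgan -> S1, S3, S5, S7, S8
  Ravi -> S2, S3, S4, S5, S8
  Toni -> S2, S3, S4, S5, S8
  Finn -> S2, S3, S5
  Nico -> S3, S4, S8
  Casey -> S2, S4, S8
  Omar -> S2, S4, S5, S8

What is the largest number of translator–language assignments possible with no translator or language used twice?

A valid assignment of size 6: Dana→S5, Lee→S8, Morgan→S7, Ravi→S4, Toni→S3, Finn→S2.
The set {Dana, Lee, Ravi, Toni, Finn, Nico, Casey, Omar} has only 5 neighbours ({S2, S3, S4, S5, S8}), so by Hall's theorem at most 6 of the 9 translators can be matched.

6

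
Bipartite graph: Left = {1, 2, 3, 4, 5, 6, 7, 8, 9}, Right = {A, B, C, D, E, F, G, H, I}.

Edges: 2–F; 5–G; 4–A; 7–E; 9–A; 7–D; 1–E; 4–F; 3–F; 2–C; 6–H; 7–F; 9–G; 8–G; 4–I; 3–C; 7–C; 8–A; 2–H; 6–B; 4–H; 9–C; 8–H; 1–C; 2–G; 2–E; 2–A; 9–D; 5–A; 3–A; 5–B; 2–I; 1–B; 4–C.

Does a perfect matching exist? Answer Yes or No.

Yes

One maximum matching: 1-C, 2-E, 3-F, 4-I, 5-A, 6-B, 7-D, 8-H, 9-G.
All 9 left vertices are covered.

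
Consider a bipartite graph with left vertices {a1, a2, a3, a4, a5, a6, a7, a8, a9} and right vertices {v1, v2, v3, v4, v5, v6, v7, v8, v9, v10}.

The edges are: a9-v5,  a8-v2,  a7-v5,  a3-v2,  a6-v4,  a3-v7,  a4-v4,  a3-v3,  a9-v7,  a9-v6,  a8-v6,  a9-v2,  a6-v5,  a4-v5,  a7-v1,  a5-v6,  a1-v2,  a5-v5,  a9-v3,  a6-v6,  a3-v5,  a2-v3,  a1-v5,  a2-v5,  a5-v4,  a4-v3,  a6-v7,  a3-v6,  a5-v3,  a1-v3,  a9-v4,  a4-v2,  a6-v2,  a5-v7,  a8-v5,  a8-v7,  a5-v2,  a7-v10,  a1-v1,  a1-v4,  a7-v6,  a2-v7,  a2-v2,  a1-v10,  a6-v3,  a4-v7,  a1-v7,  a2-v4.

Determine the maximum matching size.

8

For example, pair a1-v10, a2-v4, a3-v5, a4-v7, a5-v6, a6-v3, a7-v1, a8-v2.
The set {a2, a3, a4, a5, a6, a8, a9} has only 6 neighbours ({v2, v3, v4, v5, v6, v7}), so by Hall's theorem at most 8 of the 9 left vertices can be matched.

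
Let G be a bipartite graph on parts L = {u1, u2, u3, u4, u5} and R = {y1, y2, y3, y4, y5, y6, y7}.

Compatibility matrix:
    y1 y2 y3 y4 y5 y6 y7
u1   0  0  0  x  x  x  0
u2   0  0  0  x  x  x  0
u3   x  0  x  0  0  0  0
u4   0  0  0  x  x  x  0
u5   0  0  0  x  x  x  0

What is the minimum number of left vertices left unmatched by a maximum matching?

One maximum matching: u1–y6, u2–y5, u3–y3, u4–y4.
The set {u1, u2, u4, u5} has only 3 neighbours ({y4, y5, y6}), so by Hall's theorem at most 4 of the 5 left vertices can be matched.
That matches 4 of the 5, leaving 1 unmatched; no matching can do better.

1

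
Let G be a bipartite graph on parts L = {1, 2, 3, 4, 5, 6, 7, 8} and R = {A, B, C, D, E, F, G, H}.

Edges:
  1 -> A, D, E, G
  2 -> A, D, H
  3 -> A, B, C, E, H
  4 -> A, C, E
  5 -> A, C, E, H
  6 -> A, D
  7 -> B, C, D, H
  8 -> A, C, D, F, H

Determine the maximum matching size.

8

A valid assignment of size 8: 1-G, 2-H, 3-A, 4-E, 5-C, 6-D, 7-B, 8-F.
All 8 left vertices are matched, so no larger matching exists.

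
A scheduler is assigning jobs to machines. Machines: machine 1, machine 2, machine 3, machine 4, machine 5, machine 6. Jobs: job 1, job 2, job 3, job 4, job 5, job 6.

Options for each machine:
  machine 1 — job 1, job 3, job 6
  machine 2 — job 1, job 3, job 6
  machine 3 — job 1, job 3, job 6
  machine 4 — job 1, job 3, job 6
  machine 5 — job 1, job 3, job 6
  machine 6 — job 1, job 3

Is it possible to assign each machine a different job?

The set {machine 1, machine 2, machine 3, machine 4, machine 5, machine 6} has only 3 neighbours ({job 1, job 3, job 6}), so by Hall's theorem at most 3 of the 6 machines can be matched.
Hence no matching covers every machine.

No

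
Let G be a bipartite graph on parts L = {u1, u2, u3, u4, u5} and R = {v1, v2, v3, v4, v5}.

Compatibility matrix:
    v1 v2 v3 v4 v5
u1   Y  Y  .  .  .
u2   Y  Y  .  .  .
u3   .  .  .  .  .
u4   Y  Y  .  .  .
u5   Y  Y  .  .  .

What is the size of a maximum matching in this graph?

2

One maximum matching: u1-v1, u2-v2.
The set {u1, u2, u3, u4, u5} has only 2 neighbours ({v1, v2}), so by Hall's theorem at most 2 of the 5 left vertices can be matched.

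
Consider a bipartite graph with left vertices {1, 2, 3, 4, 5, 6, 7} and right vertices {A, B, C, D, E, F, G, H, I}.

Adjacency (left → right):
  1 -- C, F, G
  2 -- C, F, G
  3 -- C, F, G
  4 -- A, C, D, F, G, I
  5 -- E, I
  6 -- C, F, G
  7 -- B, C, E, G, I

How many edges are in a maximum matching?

For example, pair 1-G, 2-C, 3-F, 4-A, 5-I, 7-E.
The set {1, 2, 3, 6} has only 3 neighbours ({C, F, G}), so by Hall's theorem at most 6 of the 7 left vertices can be matched.

6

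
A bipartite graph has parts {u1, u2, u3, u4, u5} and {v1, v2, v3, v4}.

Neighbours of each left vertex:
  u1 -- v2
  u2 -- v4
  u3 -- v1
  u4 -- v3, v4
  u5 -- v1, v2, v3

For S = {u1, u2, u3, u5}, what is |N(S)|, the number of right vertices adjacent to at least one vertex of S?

4

The union of neighbours of {u1, u2, u3, u5} is {v1, v2, v3, v4}, which has 4 elements.
Since |N(S)| = 4 ≥ |S| = 4, Hall's condition holds for this subset.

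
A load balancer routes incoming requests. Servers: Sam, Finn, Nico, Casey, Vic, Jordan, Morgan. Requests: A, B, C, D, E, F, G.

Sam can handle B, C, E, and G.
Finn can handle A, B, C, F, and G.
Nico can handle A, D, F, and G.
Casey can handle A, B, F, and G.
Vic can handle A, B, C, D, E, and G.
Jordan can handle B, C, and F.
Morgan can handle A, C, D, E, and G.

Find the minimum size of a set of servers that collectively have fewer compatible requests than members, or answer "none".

A matching saturating every server exists, for instance Sam→E, Finn→B, Nico→D, Casey→F, Vic→A, Jordan→C, Morgan→G.
By Hall's marriage theorem, this means |N(S)| ≥ |S| for every subset S, so no violating subset exists.

none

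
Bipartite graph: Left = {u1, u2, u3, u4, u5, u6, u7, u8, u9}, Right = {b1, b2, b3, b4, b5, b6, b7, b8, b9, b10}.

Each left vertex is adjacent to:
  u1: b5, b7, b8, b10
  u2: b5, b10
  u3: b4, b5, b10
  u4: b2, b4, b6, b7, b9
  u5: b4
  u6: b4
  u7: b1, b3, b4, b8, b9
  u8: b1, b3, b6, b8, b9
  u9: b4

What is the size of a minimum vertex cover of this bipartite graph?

7

{u1, u2, u3, u4, u7, u8, b4} is a vertex cover of size 7: every edge has an endpoint in this set.
No smaller cover exists because u1–b7, u2–b10, u3–b5, u4–b6, u5–b4, u7–b8, u8–b1 is a matching of size 7, and a cover must include an endpoint of each of these disjoint edges (König's theorem).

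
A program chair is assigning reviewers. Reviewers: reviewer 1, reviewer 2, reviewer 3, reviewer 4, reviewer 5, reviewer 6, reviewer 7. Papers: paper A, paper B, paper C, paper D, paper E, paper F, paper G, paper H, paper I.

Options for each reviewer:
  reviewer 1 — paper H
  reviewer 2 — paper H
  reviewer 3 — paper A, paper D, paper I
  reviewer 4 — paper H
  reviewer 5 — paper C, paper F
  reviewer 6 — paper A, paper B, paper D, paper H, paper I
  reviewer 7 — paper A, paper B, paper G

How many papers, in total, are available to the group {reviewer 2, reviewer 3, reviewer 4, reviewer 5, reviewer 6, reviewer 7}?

The union of neighbours of {reviewer 2, reviewer 3, reviewer 4, reviewer 5, reviewer 6, reviewer 7} is {paper A, paper B, paper C, paper D, paper F, paper G, paper H, paper I}, which has 8 elements.
Since |N(S)| = 8 ≥ |S| = 6, Hall's condition holds for this subset.

8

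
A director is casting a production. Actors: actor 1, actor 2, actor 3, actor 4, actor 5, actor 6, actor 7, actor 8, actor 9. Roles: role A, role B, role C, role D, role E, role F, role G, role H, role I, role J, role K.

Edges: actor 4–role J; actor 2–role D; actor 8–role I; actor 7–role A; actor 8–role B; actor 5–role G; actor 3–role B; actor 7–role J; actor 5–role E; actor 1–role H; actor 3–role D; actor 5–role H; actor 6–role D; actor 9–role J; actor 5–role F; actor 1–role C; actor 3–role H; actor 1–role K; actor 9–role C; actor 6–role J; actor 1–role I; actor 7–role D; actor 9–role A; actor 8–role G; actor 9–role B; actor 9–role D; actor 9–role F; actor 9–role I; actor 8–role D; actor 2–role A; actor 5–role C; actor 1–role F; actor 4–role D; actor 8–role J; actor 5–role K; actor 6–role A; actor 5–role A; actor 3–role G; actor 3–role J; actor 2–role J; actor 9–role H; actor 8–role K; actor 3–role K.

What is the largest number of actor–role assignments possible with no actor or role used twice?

8

One maximum matching: actor 1-role F, actor 2-role A, actor 3-role H, actor 4-role J, actor 5-role G, actor 6-role D, actor 8-role B, actor 9-role C.
The set {actor 2, actor 4, actor 6, actor 7} has only 3 neighbours ({role A, role D, role J}), so by Hall's theorem at most 8 of the 9 actors can be matched.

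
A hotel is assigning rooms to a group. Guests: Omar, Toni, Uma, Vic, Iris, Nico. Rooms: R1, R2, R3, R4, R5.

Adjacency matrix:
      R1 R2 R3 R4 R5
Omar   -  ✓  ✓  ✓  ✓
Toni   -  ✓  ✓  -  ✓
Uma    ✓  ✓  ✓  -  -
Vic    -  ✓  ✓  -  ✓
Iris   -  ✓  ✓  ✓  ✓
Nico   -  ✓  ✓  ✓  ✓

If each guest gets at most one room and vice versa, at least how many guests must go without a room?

1

A valid assignment of size 5: Omar-R4, Toni-R2, Uma-R1, Vic-R5, Iris-R3.
The set {Omar, Toni, Vic, Iris, Nico} has only 4 neighbours ({R2, R3, R4, R5}), so by Hall's theorem at most 5 of the 6 guests can be matched.
That matches 5 of the 6, leaving 1 unmatched; no matching can do better.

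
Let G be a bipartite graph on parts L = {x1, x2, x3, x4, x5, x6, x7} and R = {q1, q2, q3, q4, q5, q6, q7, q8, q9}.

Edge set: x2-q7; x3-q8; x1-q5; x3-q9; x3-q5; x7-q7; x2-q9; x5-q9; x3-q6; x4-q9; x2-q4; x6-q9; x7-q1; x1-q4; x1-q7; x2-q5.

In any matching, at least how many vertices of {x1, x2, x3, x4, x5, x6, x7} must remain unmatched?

2

One maximum matching: x1–q5, x2–q4, x3–q8, x4–q9, x7–q7.
The set {x4, x5, x6} has only 1 neighbour ({q9}), so by Hall's theorem at most 5 of the 7 left vertices can be matched.
That matches 5 of the 7, leaving 2 unmatched; no matching can do better.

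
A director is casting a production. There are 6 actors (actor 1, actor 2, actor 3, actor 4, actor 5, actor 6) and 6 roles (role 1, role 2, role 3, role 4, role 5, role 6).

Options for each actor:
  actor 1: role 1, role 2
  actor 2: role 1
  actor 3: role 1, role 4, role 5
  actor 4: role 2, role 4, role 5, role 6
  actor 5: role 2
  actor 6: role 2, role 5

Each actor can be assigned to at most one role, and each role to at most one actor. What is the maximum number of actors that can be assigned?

5

For example, pair actor 1–role 2, actor 2–role 1, actor 3–role 4, actor 4–role 6, actor 6–role 5.
The set {actor 1, actor 2, actor 5} has only 2 neighbours ({role 1, role 2}), so by Hall's theorem at most 5 of the 6 actors can be matched.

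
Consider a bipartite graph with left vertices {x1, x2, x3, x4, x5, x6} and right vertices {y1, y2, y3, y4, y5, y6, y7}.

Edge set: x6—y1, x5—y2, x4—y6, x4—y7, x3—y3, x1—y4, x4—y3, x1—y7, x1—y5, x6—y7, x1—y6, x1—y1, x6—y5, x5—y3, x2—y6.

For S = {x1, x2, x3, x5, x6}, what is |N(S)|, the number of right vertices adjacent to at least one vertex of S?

The union of neighbours of {x1, x2, x3, x5, x6} is {y1, y2, y3, y4, y5, y6, y7}, which has 7 elements.
Since |N(S)| = 7 ≥ |S| = 5, Hall's condition holds for this subset.

7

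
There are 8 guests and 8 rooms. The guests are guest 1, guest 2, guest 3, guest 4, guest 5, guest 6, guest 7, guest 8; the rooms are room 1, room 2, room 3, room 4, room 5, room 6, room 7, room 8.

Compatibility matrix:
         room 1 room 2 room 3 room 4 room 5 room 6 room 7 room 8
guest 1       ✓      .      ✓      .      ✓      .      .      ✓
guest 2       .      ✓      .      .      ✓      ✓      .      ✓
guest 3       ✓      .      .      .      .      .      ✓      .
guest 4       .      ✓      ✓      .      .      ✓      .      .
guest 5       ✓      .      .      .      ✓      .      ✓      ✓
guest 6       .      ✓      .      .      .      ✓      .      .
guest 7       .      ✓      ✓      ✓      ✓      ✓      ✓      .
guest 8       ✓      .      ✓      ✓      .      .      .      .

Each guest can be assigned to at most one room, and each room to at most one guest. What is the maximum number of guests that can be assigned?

8

A valid assignment of size 8: guest 1→room 8, guest 2→room 5, guest 3→room 1, guest 4→room 6, guest 5→room 7, guest 6→room 2, guest 7→room 4, guest 8→room 3.
This saturates every guest, so 8 is the maximum.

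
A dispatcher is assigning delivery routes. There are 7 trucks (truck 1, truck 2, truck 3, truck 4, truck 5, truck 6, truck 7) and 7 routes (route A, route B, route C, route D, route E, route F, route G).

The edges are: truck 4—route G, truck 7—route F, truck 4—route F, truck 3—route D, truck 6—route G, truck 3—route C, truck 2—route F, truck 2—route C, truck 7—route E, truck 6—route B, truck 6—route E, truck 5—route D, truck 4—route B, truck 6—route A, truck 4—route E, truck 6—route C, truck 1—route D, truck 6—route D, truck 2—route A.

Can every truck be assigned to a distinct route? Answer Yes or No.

No

The set {truck 1, truck 5} has only 1 neighbour ({route D}), so by Hall's theorem at most 6 of the 7 trucks can be matched.
Hence no matching covers every truck.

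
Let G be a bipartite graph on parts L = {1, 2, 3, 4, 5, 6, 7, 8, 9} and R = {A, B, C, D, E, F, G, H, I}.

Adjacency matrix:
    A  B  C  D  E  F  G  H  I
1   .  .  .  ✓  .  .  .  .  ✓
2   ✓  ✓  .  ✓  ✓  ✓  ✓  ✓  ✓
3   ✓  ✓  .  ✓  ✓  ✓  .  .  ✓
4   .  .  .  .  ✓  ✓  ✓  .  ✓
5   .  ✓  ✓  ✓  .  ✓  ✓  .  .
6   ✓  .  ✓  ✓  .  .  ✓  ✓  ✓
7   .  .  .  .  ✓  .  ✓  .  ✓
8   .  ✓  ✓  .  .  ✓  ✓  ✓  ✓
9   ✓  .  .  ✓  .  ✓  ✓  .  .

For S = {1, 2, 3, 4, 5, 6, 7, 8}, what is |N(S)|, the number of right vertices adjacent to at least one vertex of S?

9

The union of neighbours of {1, 2, 3, 4, 5, 6, 7, 8} is {A, B, C, D, E, F, G, H, I}, which has 9 elements.
Since |N(S)| = 9 ≥ |S| = 8, Hall's condition holds for this subset.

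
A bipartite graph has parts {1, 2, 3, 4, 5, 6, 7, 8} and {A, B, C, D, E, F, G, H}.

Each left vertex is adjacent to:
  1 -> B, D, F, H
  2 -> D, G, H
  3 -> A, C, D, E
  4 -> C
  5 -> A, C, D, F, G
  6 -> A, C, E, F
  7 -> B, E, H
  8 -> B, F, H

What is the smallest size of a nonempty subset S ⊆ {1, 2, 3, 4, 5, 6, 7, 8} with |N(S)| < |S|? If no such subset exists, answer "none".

none

A matching saturating every left vertex exists, for instance 1→D, 2→H, 3→A, 4→C, 5→G, 6→F, 7→E, 8→B.
By Hall's marriage theorem, this means |N(S)| ≥ |S| for every subset S, so no violating subset exists.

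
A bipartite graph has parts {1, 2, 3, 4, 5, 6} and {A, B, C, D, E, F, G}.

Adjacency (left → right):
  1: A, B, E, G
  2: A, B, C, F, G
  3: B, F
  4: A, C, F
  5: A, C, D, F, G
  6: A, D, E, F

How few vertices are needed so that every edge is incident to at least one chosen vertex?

A maximum matching has 6 edges (e.g. 1–B, 2–A, 3–F, 4–C, 5–G, 6–E).
By König's theorem the minimum vertex cover has the same size. One such cover is {1, 2, 3, 4, 5, 6}.

6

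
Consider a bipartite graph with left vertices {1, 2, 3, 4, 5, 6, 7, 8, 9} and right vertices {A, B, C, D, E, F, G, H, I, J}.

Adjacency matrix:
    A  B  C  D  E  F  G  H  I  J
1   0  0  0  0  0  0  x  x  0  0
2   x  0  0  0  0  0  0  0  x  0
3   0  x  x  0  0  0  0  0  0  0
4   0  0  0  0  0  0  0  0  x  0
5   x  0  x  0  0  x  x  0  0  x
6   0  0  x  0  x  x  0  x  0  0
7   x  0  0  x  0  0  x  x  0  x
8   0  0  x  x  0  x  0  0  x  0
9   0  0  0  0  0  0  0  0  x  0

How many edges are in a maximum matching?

8

One maximum matching: 1→H, 2→A, 3→B, 4→I, 5→G, 6→E, 7→J, 8→F.
The set {4, 9} has only 1 neighbour ({I}), so by Hall's theorem at most 8 of the 9 left vertices can be matched.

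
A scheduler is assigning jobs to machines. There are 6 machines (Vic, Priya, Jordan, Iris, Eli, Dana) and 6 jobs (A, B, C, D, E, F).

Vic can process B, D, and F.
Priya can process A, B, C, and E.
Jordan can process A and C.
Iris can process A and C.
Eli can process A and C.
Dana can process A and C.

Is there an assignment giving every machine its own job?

The set {Jordan, Iris, Eli, Dana} has only 2 neighbours ({A, C}), so by Hall's theorem at most 4 of the 6 machines can be matched.
Hence no matching covers every machine.

No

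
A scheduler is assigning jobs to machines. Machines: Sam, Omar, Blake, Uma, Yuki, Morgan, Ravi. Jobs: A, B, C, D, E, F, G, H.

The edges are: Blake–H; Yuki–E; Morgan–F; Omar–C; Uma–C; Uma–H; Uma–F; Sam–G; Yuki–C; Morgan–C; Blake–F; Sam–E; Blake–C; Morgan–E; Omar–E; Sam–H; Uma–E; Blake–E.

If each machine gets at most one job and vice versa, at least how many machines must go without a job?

2

A valid assignment of size 5: Sam-G, Omar-C, Blake-H, Uma-F, Yuki-E.
The set {Omar, Blake, Uma, Yuki, Morgan, Ravi} has only 4 neighbours ({C, E, F, H}), so by Hall's theorem at most 5 of the 7 machines can be matched.
That matches 5 of the 7, leaving 2 unmatched; no matching can do better.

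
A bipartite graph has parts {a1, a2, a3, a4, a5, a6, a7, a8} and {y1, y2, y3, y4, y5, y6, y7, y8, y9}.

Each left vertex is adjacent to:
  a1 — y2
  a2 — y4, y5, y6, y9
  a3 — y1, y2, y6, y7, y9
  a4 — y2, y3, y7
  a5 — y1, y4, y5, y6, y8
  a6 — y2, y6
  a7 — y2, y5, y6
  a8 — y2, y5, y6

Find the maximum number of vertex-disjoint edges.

7

For example, pair a1→y2, a2→y4, a3→y7, a4→y3, a5→y1, a6→y6, a7→y5.
The set {a1, a6, a7, a8} has only 3 neighbours ({y2, y5, y6}), so by Hall's theorem at most 7 of the 8 left vertices can be matched.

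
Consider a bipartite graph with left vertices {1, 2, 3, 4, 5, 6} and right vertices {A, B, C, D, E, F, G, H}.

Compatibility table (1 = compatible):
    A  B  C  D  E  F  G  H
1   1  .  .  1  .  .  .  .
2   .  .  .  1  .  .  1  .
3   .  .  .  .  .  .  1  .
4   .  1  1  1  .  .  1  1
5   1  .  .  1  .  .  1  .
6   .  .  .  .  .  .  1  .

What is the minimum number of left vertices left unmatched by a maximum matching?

2

A valid assignment of size 4: 1–A, 2–D, 3–G, 4–H.
The set {1, 2, 3, 5, 6} has only 3 neighbours ({A, D, G}), so by Hall's theorem at most 4 of the 6 left vertices can be matched.
That matches 4 of the 6, leaving 2 unmatched; no matching can do better.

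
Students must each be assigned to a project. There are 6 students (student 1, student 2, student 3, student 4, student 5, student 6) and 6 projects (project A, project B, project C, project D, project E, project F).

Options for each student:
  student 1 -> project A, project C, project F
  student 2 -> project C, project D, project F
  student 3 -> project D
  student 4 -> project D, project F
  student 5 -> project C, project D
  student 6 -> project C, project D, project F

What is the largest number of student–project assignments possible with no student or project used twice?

A valid assignment of size 4: student 1→project A, student 2→project C, student 3→project D, student 4→project F.
The set {student 2, student 3, student 4, student 5, student 6} has only 3 neighbours ({project C, project D, project F}), so by Hall's theorem at most 4 of the 6 students can be matched.

4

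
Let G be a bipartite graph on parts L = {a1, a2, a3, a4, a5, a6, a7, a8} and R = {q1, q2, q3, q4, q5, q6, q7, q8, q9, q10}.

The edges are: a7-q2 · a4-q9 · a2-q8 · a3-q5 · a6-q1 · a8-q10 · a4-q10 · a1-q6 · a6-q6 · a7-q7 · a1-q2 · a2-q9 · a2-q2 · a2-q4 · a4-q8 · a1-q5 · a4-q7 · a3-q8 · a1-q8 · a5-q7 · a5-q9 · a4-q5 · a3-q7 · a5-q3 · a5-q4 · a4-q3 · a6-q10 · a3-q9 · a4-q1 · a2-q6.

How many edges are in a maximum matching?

One maximum matching: a1→q8, a2→q9, a3→q5, a4→q7, a5→q4, a6→q6, a7→q2, a8→q10.
All 8 left vertices are matched, so no larger matching exists.

8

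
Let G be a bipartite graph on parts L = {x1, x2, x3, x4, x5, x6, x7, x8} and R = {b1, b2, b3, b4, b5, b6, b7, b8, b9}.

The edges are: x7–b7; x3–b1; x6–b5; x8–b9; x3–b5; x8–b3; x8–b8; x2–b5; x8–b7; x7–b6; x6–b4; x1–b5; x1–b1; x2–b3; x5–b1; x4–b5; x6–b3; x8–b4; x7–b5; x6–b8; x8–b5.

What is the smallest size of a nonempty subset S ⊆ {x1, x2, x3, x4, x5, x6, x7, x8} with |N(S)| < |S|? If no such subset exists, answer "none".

3

Take S = {x1, x3, x4}. Its neighbourhood is {b1, b5}, so |N(S)| = 2 < |S| = 3.
Every subset of size less than 3 has at least as many neighbours as members, so 3 is the minimum.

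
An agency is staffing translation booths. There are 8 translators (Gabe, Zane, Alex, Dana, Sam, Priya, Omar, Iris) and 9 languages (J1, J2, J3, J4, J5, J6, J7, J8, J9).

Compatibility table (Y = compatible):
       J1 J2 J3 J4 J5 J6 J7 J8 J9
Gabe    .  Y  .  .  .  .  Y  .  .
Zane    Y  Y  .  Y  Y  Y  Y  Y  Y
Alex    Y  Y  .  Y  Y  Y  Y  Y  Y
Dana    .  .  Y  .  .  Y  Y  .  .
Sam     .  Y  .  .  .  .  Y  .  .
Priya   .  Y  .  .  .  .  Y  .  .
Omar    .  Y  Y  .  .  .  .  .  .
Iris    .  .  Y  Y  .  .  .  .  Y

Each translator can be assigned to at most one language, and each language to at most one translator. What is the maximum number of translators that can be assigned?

7

One maximum matching: Gabe-J2, Zane-J8, Alex-J1, Dana-J6, Sam-J7, Omar-J3, Iris-J9.
The set {Gabe, Sam, Priya} has only 2 neighbours ({J2, J7}), so by Hall's theorem at most 7 of the 8 translators can be matched.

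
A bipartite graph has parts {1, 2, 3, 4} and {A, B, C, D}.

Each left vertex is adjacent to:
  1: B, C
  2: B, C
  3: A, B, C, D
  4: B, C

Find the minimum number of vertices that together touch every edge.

The 3 edges 1–C, 2–B, 3–D form a matching, so any vertex cover needs at least 3 vertices (one per matched edge).
Conversely {3, B, C} meets every edge and has exactly 3 vertices, so 3 is optimal.

3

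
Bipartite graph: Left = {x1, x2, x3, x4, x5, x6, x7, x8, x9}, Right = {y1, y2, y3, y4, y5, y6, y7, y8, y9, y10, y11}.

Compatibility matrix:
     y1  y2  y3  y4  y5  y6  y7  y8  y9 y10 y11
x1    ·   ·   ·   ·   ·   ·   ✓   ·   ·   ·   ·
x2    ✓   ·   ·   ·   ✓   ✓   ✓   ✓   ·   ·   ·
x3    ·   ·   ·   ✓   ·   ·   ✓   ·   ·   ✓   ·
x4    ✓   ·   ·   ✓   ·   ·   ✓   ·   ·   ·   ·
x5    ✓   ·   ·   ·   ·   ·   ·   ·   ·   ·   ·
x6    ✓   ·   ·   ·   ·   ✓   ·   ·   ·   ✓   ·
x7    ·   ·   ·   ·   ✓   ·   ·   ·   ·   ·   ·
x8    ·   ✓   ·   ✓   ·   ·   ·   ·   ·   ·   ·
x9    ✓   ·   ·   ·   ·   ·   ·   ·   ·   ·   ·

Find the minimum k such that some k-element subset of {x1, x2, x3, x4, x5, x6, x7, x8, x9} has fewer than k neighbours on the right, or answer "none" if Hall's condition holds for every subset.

2

Take S = {x5, x9}. Its neighbourhood is {y1}, so |N(S)| = 1 < |S| = 2.
No single vertex violates Hall's condition since each has at least one neighbour, so 2 is the minimum.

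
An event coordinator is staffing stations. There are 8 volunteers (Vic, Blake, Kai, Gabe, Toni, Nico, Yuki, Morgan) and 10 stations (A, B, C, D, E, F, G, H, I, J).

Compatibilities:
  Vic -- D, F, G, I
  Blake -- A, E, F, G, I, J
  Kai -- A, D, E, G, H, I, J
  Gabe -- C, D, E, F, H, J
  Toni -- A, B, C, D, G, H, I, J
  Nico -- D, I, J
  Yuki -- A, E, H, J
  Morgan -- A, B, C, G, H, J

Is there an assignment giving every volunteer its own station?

A valid assignment of size 8: Vic-D, Blake-G, Kai-E, Gabe-F, Toni-A, Nico-I, Yuki-H, Morgan-J.
Every volunteer is matched, so this matching saturates all of them.

Yes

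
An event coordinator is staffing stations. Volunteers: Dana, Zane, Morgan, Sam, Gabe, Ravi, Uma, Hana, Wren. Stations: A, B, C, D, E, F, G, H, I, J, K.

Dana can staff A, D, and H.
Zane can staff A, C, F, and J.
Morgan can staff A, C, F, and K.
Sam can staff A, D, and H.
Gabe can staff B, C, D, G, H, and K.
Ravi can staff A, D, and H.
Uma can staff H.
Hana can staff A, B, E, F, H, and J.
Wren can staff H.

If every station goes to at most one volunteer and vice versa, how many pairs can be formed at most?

A valid assignment of size 7: Dana–A, Zane–C, Morgan–F, Sam–H, Gabe–G, Ravi–D, Hana–J.
The set {Dana, Sam, Ravi, Uma, Wren} has only 3 neighbours ({A, D, H}), so by Hall's theorem at most 7 of the 9 volunteers can be matched.

7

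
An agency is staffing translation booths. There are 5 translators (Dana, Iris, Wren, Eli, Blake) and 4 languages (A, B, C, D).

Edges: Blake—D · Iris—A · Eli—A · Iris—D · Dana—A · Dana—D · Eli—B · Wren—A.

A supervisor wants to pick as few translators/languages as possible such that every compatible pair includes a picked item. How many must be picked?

The 3 edges Dana–A, Iris–D, Eli–B form a matching, so any vertex cover needs at least 3 vertices (one per matched edge).
Conversely {Eli, A, D} meets every edge and has exactly 3 vertices, so 3 is optimal.

3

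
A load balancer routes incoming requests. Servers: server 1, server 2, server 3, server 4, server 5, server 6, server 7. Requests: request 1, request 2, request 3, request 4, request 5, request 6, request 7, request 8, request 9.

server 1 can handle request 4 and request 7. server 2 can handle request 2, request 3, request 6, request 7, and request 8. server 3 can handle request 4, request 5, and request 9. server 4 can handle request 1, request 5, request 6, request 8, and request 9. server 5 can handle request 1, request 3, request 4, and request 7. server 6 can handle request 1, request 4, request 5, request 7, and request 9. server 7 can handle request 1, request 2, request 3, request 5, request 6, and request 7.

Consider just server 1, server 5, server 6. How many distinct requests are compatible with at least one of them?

6

The union of neighbours of {server 1, server 5, server 6} is {request 1, request 3, request 4, request 5, request 7, request 9}, which has 6 elements.
Since |N(S)| = 6 ≥ |S| = 3, Hall's condition holds for this subset.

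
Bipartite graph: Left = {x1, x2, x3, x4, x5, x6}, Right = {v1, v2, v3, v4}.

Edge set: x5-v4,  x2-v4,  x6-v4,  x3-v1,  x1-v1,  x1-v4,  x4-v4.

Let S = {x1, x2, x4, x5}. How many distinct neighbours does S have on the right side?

The union of neighbours of {x1, x2, x4, x5} is {v1, v4}, which has 2 elements.
Since |N(S)| = 2 < |S| = 4, Hall's condition fails for this subset.

2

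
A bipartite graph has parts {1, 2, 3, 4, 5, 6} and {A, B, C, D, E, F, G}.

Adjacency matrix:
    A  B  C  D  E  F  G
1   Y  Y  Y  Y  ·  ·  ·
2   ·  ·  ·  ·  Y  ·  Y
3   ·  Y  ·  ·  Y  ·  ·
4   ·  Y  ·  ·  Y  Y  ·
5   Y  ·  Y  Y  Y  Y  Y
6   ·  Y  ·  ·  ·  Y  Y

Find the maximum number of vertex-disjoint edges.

6

One maximum matching: 1–C, 2–G, 3–E, 4–F, 5–A, 6–B.
All 6 left vertices are matched, so no larger matching exists.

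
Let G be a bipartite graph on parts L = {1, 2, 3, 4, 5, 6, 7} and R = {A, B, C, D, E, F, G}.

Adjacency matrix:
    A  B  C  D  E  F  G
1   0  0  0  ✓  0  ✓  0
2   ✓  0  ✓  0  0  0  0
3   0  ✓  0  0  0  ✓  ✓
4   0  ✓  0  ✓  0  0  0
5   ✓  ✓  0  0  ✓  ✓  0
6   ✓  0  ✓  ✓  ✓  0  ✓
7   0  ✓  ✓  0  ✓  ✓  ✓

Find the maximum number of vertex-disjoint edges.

A valid assignment of size 7: 1→F, 2→C, 3→B, 4→D, 5→E, 6→A, 7→G.
This saturates every left vertex, so 7 is the maximum.

7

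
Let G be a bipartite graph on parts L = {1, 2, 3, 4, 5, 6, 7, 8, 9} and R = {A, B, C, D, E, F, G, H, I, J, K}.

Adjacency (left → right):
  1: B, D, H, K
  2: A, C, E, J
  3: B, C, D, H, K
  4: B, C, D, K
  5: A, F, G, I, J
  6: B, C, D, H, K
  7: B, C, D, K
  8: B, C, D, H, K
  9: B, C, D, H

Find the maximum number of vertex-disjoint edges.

One maximum matching: 1→D, 2→E, 3→H, 4→C, 5→J, 6→K, 7→B.
The set {1, 3, 4, 6, 7, 8, 9} has only 5 neighbours ({B, C, D, H, K}), so by Hall's theorem at most 7 of the 9 left vertices can be matched.

7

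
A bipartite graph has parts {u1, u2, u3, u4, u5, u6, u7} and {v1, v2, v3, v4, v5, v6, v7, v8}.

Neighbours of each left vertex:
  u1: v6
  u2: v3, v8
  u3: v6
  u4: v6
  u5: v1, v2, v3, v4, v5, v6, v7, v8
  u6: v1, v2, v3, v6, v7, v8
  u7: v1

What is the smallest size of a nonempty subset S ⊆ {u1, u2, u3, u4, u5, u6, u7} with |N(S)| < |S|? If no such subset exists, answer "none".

2

Take S = {u1, u3}. Its neighbourhood is {v6}, so |N(S)| = 1 < |S| = 2.
No single vertex violates Hall's condition since each has at least one neighbour, so 2 is the minimum.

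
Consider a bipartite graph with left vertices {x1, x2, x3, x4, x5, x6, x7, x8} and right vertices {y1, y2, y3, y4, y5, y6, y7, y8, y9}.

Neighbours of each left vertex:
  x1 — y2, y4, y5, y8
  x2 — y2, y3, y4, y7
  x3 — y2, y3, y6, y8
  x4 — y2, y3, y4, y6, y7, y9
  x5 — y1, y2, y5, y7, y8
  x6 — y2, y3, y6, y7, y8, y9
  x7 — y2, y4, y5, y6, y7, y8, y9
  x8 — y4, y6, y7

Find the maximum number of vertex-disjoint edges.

8

A valid assignment of size 8: x1-y2, x2-y4, x3-y8, x4-y9, x5-y1, x6-y3, x7-y6, x8-y7.
This saturates every left vertex, so 8 is the maximum.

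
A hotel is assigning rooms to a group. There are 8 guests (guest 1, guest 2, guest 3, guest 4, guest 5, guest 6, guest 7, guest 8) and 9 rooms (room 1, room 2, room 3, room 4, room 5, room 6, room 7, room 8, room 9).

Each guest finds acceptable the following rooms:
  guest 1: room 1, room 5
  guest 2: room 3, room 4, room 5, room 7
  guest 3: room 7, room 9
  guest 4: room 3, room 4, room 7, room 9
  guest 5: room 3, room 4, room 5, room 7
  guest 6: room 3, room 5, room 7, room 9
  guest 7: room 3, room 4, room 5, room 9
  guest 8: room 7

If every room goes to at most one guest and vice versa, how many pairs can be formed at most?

6

One maximum matching: guest 1-room 1, guest 2-room 5, guest 3-room 9, guest 4-room 4, guest 5-room 3, guest 6-room 7.
The set {guest 2, guest 3, guest 4, guest 5, guest 6, guest 7, guest 8} has only 5 neighbours ({room 3, room 4, room 5, room 7, room 9}), so by Hall's theorem at most 6 of the 8 guests can be matched.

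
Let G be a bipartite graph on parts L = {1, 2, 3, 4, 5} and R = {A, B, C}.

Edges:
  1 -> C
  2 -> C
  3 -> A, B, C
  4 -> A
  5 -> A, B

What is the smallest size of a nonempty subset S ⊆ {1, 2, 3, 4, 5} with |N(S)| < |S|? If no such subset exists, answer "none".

2

Take S = {1, 2}. Its neighbourhood is {C}, so |N(S)| = 1 < |S| = 2.
No single vertex violates Hall's condition since each has at least one neighbour, so 2 is the minimum.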